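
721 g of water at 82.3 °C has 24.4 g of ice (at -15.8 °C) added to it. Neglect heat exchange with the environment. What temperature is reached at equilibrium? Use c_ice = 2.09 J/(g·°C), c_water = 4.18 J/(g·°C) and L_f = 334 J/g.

T_f ≈ 76.7 °C

Energy balance with sensible and latent terms:
ice -15.8→0 °C: 24.4·2.09·15.8 = 805.74; fusion: m_ice L_f = 24.4·334 = 8149.6; warm the meltwater: 101.99 T; water cools: 721·4.18·(T − 82.3) = 3013.8(T − 82.3)
3115.8 T = 248034 − 8955.3 = 239079
T ≈ 76.73 °C. Since T > 0 °C, the all-ice-melts assumption holds.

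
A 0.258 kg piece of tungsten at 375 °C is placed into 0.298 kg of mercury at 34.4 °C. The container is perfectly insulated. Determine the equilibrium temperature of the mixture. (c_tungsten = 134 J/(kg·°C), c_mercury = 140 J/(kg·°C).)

T_f is the heat-capacity-weighted average of the initial temperatures:
T_f = (34.57*375 + 41.72*34.4) / (34.57 + 41.72)
    = 14400 / 76.29 ≈ 188.74 °C

T_f ≈ 188.7 °C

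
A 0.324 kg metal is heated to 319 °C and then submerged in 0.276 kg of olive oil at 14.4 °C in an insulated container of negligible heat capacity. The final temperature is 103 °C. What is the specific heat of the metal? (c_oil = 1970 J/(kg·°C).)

c ≈ 688 J/(kg·°C)

m_s c (T_s − T_f) = m_oil c_oil (T_f − T_0):
0.324×c×(319 − 103) = 0.276×1970×(103 − 14.4)
69.98 c = 48174  ⇒  c ≈ 688.4 J/(kg·°C)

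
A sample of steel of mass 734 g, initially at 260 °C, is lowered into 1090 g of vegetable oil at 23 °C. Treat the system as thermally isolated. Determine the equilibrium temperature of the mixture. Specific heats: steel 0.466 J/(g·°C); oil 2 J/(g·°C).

T_f ≈ 55.1 °C

T_f is the heat-capacity-weighted average of the initial temperatures:
T_f = (342.04×260 + 2180×23) / (342.04 + 2180)
    = 139071 / 2522 ≈ 55.14 °C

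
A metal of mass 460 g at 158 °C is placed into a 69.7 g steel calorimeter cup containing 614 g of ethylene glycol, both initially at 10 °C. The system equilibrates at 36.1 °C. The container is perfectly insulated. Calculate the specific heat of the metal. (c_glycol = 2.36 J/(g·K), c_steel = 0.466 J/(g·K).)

c ≈ 0.69 J/(g·K)

Setting the total heat transfer to zero:
460·c·(36.1 − 158) + 614·2.36·(36.1 − 10) + 69.7·0.466·(36.1 − 10) = 0
-56074 c = -38668
c = -38668/-56074 ≈ 0.6896 J/(g·K)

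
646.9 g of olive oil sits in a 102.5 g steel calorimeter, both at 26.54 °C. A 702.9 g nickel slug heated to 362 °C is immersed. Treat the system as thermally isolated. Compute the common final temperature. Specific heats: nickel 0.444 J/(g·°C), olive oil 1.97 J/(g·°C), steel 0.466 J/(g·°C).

Heat gained plus heat lost sum to zero:
702.9×0.444×(T − 362) + 646.9×1.97×(T − 26.54) + 102.5×0.466×(T − 26.54) = 0
312.09(T − 362) + 1274.4(T − 26.54) + 47.77(T − 26.54) = 0
(312.09 + 1274.4 + 47.77) T = 312.09×362 + 1274.4×26.54 + 47.77×26.54
T = 148066/1634.2 ≈ 90.60 °C

T_f ≈ 90.6 °C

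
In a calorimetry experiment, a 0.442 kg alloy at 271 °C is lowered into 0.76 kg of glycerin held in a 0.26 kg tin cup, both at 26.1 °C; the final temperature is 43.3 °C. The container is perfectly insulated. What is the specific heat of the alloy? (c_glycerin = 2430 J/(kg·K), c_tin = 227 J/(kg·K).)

c ≈ 326 J/(kg·K)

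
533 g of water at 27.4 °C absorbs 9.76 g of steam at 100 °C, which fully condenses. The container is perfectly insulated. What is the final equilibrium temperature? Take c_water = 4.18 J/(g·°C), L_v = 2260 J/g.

Sum of m c ΔT and latent-heat terms is zero:
latent heat released on condensation: 9.76·2260 = 22058; condensate cools 100→T: 9.76·4.18·(T − 100) = 40.8(T − 100); water warms: 533·4.18·(T − 27.4) = 2227.9(T − 27.4)
2268.7 T = 22058 + 4079.7 + 61046 = 87183
T ≈ 38.43 °C — below 100 °C, confirming all the steam condensed.

T_f ≈ 38.4 °C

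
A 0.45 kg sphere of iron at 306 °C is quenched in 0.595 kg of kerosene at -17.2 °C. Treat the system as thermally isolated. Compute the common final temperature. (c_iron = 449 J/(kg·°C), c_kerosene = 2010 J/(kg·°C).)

Setting the total heat transfer to zero:
0.45*449*(T − 306) + 0.595*2010*(T − (-17.2)) = 0
202.05(T − 306) + 1196(T − (-17.2)) = 0
1398 T = 41257
T = 41257/1398 ≈ 29.51 °C

T_f ≈ 29.5 °C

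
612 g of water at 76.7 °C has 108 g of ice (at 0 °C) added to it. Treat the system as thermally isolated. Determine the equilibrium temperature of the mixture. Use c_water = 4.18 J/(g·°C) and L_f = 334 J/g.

T_f ≈ 53.2 °C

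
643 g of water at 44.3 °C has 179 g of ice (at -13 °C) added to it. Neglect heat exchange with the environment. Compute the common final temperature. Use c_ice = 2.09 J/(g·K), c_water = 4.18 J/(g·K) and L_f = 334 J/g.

Net heat exchanged in the isolated system is zero:
ice -13→0 °C: 179×2.09×13 = 4863.4
  melt ice: 179×334 = 59786
  meltwater 0→T: 179×4.18×T = 748.22 T
  water: 2687.7(T − 44.3)
3436 T = 119067 − 64649 = 54417
T ≈ 15.84 °C — above 0 °C, consistent with complete melting.

T_f ≈ 15.8 °C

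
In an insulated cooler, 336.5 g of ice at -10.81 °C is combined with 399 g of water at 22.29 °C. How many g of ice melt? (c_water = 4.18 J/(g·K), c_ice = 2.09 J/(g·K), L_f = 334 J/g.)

m_melted ≈ 88.5 g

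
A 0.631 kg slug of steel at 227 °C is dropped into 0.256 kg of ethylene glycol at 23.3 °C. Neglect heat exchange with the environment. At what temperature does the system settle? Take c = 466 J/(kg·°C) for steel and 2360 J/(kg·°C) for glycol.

Taking heat into each body as positive, Σ m c ΔT = 0:
0.631·466·(T − 227) + 0.256·2360·(T − 23.3) = 0
294.05(T − 227) + 604.16(T − 23.3) = 0
898.21 T = 80825
T = 80825/898.21 ≈ 89.99 °C

T_f ≈ 90.0 °C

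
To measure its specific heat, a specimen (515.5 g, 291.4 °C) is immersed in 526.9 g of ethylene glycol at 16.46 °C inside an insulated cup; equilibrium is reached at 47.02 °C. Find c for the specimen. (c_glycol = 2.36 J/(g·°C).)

m_s c (T_s − T_f) = m_glycol c_glycol (T_f − T_0):
515.5·c·(291.4 − 47.02) = 526.9·2.36·(47.02 − 16.46)
125978 c = 38001  ⇒  c ≈ 0.3016 J/(g·°C)

c ≈ 0.302 J/(g·°C)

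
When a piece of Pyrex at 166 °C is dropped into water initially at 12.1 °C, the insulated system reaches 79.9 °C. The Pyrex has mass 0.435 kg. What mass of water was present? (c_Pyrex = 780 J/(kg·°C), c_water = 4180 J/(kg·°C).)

m ≈ 0.103 kg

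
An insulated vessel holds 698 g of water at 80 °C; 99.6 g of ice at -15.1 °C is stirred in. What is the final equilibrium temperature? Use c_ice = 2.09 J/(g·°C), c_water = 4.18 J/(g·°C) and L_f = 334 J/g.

T_f ≈ 59.1 °C

Conservation of energy gives ΣQ = 0:
warm ice to 0 °C: 99.6×2.09×(0 − (-15.1)) = 3143.3
  melt ice: 99.6×334 = 33266
  warm the meltwater: 416.33 T
  water: 2917.6(T − 80)
3334 T = 233411 − 36410 = 197002
T ≈ 59.09 °C (positive, so assuming full melt was valid).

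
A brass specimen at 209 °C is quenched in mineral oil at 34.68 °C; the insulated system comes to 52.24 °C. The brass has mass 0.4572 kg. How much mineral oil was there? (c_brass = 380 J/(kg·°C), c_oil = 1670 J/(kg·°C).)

m ≈ 0.929 kg

Taking heat into each body as positive, Σ m c ΔT = 0:
0.4572·380·(52.24 − 209) + m·1670·(52.24 − 34.68) = 0
29325 m = 27235
m = 27235/29325 ≈ 0.9287 kg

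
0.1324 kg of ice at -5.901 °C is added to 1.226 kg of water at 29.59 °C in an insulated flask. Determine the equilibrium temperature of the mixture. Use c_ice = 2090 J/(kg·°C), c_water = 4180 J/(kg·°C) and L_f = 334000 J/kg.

T_f ≈ 18.6 °C

Conservation of energy gives ΣQ = 0:
ice -5.901→0 °C: 0.1324×2090×5.901 = 1632.9
  latent heat to melt: 0.1324×334000 = 44222
  warm the meltwater: 553.43 T
  water: 5124.7(T − 29.59)
5678.1 T = 151639 − 45855 = 105785
T ≈ 18.63 °C. Since T > 0 °C, the all-ice-melts assumption holds.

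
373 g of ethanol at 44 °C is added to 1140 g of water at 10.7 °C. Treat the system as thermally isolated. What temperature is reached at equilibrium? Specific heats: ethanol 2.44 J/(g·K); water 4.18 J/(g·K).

Set heat shed by the hot body equal to heat absorbed by the cold body:
373·2.44·(44 − T) = 1140·4.18·(T − 10.7)
910.12(44 − T) = 4765.2(T − 10.7)
5675.3 T = 91033  ⇒  T ≈ 16.04 °C

T_f ≈ 16.0 °C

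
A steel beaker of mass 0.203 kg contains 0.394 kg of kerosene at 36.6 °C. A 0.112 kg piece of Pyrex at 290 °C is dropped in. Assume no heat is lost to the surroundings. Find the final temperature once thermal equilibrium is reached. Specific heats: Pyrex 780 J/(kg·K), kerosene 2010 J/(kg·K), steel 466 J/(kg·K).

T_f ≈ 59.3 °C

Energy conservation, ΣQ = 0:
0.112*780*(T − 290) + 0.394*2010*(T − 36.6) + 0.203*466*(T − 36.6) = 0
87.36(T − 290) + 791.94(T − 36.6) + 94.6(T − 36.6) = 0
973.9 T = 57782
T = 57782/973.9 ≈ 59.33 °C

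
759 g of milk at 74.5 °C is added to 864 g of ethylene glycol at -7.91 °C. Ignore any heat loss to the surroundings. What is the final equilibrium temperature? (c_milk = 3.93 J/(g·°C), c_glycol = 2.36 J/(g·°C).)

Set heat shed by the hot body equal to heat absorbed by the cold body:
759*3.93*(74.5 − T) = 864*2.36*(T − (-7.91))
2982.9(74.5 − T) = 2039(T − (-7.91))
5021.9 T = 206095  ⇒  T ≈ 41.04 °C

T_f ≈ 41.0 °C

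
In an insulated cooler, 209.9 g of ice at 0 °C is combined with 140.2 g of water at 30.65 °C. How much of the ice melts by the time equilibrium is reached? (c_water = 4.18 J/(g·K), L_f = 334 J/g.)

Heat available from the water dropping to 0 °C: 140.2×4.18×30.65 = 17962 J.
To melt every bit of ice: 209.9×334 = 70107 J.
Since 17962 < 70107 J, not all the ice melts; equilibrium is at 0 °C.
Mass melted = 17962/334 ≈ 53.78 g.

m_melted ≈ 53.8 g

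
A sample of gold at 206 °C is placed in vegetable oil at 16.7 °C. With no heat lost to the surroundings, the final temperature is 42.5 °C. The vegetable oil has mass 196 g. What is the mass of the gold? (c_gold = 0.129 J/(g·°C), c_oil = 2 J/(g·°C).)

m ≈ 480 g

Let T be the final temperature. ΣQ_i = 0:
m·0.129·(42.5 − 206) + 196·2·(42.5 − 16.7) = 0
-21.09 m = -10114
m = -10114/-21.09 ≈ 479.5 g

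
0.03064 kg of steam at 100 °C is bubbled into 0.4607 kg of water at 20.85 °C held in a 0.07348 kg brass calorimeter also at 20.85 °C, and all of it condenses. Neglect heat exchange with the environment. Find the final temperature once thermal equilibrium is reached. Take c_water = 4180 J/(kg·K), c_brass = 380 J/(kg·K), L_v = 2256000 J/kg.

Conservation of energy gives ΣQ = 0:
steam→water at 100 °C releases m L_v = 0.03064×2256000 = 69124
  condensate cools 100→T: 0.03064×4180×(T − 100) = 128.08(T − 100)
  original water: 1925.7(T − 20.85)
  cup: 27.92(T − 20.85)
2081.7 T = 69124 + 12808 + 40734 = 122665
T ≈ 58.92 °C, under the boiling point, so the assumption holds.

T_f ≈ 58.9 °C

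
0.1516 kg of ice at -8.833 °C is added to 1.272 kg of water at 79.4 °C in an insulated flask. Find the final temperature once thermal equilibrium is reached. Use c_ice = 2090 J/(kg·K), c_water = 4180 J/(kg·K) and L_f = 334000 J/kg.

T_f ≈ 62.0 °C

Let T be the final temperature. ΣQ_i = 0:
warm ice to 0 °C: 0.1516×2090×(0 − (-8.833)) = 2798.7
  melt ice: 0.1516×334000 = 50634
  warm the meltwater: 633.69 T
  water: 5317(T − 79.4)
5950.6 T = 422167 − 53433 = 368734
T ≈ 61.97 °C (positive, so assuming full melt was valid).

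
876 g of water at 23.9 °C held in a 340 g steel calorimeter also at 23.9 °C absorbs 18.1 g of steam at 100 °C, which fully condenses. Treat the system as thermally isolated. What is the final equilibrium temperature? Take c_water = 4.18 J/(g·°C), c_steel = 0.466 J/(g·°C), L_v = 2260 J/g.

T_f ≈ 35.9 °C

Energy balance with sensible and latent terms:
condense steam: −18.1×2260 = −40906
  condensed water 100 °C→T: 75.66(T − 100)
  original water: 3661.7(T − 23.9)
  steel cup: 340×0.466×(T − 23.9) = 158.44(T − 23.9)
3895.8 T = 40906 + 7565.8 + 91301 = 139773
T ≈ 35.88 °C — below 100 °C, confirming all the steam condensed.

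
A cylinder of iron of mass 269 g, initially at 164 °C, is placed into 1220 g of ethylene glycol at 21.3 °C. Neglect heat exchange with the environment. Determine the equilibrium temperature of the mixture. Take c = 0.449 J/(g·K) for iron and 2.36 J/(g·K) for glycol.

T_f ≈ 27.0 °C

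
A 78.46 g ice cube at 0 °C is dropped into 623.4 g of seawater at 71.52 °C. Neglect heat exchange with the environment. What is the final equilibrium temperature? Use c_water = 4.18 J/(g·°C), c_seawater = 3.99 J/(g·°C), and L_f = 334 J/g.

Heat gained plus heat lost sum to zero:
melt ice: 78.46·334 = 26206
  meltwater 0→T: 78.46·4.18·T = 327.96 T
  seawater cools: 623.4·3.99·(T − 71.52) = 2487.4(T − 71.52)
2815.3 T = 177896 − 26206 = 151691
T ≈ 53.88 °C. Since T > 0 °C, the all-ice-melts assumption holds.

T_f ≈ 53.9 °C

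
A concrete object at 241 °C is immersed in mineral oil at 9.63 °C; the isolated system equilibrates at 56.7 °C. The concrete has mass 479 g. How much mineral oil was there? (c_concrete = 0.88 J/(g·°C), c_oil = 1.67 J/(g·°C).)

Taking heat into each body as positive, Σ m c ΔT = 0:
479×0.88×(56.7 − 241) + m×1.67×(56.7 − 9.63) = 0
78.61 m = 77686
m = 77686/78.61 ≈ 988.3 g

m ≈ 988 g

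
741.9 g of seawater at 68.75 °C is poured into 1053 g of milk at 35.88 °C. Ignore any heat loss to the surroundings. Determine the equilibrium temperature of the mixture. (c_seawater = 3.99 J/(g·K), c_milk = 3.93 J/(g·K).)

Heat lost by the seawater equals heat gained by the milk:
741.9·3.99·(68.75 − T) = 1053·3.93·(T − 35.88)
2960.2(68.75 − T) = 4138.3(T − 35.88)
7098.5 T = 351994  ⇒  T ≈ 49.59 °C

T_f ≈ 49.6 °C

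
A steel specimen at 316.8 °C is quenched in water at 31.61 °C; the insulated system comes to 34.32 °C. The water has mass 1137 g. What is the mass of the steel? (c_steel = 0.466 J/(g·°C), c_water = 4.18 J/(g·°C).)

|Q_steel| = |Q_water|:
m×0.466×(316.8 − 34.32) = 1137×4.18×(34.32 − 31.61)
131.64 m = 12880  ⇒  m ≈ 97.84 g

m ≈ 97.8 g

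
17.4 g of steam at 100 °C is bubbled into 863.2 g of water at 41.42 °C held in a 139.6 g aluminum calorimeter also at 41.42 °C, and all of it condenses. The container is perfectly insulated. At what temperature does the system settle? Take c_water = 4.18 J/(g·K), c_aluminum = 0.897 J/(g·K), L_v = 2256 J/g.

Energy balance with sensible and latent terms:
condense steam: −17.4·2256 = −39254; condensate cools 100→T: 17.4·4.18·(T − 100) = 72.73(T − 100); water warms: 863.2·4.18·(T − 41.42) = 3608.2(T − 41.42); cup: 125.22(T − 41.42)
3806.1 T = 39254 + 7273.2 + 154637 = 201165
T ≈ 52.85 °C, under the boiling point, so the assumption holds.

T_f ≈ 52.9 °C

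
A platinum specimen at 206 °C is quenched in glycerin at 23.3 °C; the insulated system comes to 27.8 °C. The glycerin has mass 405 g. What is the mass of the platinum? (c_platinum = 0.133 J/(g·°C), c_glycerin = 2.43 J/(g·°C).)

m ≈ 187 g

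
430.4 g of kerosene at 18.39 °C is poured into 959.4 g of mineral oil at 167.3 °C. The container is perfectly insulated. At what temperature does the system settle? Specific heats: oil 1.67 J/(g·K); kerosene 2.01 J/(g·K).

Setting the total heat transfer to zero:
959.4·1.67·(T − 167.3) + 430.4·2.01·(T − 18.39) = 0
1602.2(T − 167.3) + 865.1(T − 18.39) = 0
2467.3 T = 283957
T ≈ 115.09 °C

T_f ≈ 115.1 °C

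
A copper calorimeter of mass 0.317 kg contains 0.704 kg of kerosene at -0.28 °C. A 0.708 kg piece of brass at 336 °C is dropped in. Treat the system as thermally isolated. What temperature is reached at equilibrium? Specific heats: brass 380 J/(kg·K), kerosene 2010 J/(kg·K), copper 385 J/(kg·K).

With ΣQ=0 the equilibrium temperature is the m·c-weighted mean:
T_f = (269.04*336 + 1415*(-0.28) + 122.05*(-0.28)) / (269.04 + 1415 + 122.05)
    = 89967 / 1806.1 ≈ 49.81 °C

T_f ≈ 49.8 °C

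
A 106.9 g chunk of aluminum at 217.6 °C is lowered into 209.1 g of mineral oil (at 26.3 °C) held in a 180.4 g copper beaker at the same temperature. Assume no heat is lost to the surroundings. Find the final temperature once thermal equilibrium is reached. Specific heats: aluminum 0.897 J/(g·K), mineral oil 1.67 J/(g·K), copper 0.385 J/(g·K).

T_f = Σ m_i c_i T_i / Σ m_i c_i:
T_f = (95.89·217.6 + 349.2·26.3 + 69.45·26.3) / (95.89 + 349.2 + 69.45)
    = 31876 / 514.54 ≈ 61.95 °C

T_f ≈ 62.0 °C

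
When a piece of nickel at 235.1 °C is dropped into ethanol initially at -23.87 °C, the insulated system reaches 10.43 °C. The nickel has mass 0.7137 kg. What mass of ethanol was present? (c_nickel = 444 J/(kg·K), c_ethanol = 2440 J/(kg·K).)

|Q_nickel| = |Q_ethanol|:
0.7137·444·(235.1 − 10.43) = m·2440·(10.43 − (-23.87))
83692 m = 71194  ⇒  m ≈ 0.8507 kg

m ≈ 0.851 kg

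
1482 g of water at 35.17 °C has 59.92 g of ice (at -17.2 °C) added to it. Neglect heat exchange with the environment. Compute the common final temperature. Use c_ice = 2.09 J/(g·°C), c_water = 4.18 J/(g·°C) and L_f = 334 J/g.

T_f ≈ 30.4 °C

Heat gained plus heat lost sum to zero:
warm ice to 0 °C: 59.92×2.09×(0 − (-17.2)) = 2154
  melt ice: 59.92×334 = 20013
  meltwater 0→T: 59.92×4.18×T = 250.47 T
  water: 6194.8(T − 35.17)
6445.2 T = 217870 − 22167 = 195702
T ≈ 30.36 °C (positive, so assuming full melt was valid).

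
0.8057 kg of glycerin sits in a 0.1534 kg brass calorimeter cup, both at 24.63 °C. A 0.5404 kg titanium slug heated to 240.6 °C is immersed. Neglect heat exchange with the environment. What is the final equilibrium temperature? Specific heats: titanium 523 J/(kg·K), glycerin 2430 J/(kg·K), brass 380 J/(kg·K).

Heat gained plus heat lost sum to zero:
0.5404×523×(T − 240.6) + 0.8057×2430×(T − 24.63) + 0.1534×380×(T − 24.63) = 0
2298.8 T = 117658
T ≈ 51.18 °C

T_f ≈ 51.2 °C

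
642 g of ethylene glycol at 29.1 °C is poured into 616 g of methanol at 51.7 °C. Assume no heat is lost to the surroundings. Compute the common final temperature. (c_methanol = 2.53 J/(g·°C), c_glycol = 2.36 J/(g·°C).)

Conservation of energy gives ΣQ = 0:
616*2.53*(T − 51.7) + 642*2.36*(T − 29.1) = 0
3073.6 T = 124663
T = 124663 / 3073.6 = 40.6 °C

T_f ≈ 40.6 °C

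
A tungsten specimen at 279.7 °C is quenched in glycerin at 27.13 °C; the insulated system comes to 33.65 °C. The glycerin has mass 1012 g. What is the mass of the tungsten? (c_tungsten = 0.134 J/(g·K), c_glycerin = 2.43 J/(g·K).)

m ≈ 486 g

Conservation of energy gives ΣQ = 0:
m·0.134·(33.65 − 279.7) + 1012·2.43·(33.65 − 27.13) = 0
-32.97 m = -16034
m = -16034/-32.97 ≈ 486.3 g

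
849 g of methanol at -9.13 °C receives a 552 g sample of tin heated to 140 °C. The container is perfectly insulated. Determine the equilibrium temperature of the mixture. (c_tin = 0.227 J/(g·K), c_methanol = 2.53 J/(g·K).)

T_f ≈ -0.9 °C

Net heat exchanged in the isolated system is zero:
552×0.227×(T − 140) + 849×2.53×(T − (-9.13)) = 0
2273.3 T = -2068.4
T = -2068.4 / 2273.3 = -0.91 °C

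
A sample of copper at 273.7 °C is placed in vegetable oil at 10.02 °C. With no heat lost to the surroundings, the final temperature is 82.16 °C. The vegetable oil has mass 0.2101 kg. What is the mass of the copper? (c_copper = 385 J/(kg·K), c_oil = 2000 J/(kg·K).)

m ≈ 0.411 kg

Setting the total heat transfer to zero:
m×385×(82.16 − 273.7) + 0.2101×2000×(82.16 − 10.02) = 0
-73743 m = -30313
m = -30313/-73743 ≈ 0.4111 kg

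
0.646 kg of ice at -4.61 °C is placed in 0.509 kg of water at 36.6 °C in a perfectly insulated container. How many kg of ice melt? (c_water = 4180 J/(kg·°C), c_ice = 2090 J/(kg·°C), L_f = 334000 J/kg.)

m_melted ≈ 0.215 kg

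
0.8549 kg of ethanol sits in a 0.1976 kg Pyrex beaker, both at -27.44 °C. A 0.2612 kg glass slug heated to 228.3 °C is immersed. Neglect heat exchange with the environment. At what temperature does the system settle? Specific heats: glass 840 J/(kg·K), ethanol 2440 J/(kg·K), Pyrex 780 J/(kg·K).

T_f ≈ -4.6 °C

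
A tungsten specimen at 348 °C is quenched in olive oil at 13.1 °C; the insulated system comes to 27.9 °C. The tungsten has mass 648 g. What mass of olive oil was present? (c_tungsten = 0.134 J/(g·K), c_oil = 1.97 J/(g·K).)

m ≈ 953 g

Setting the total heat transfer to zero:
648·0.134·(27.9 − 348) + m·1.97·(27.9 − 13.1) = 0
29.16 m = 27795
m = 27795/29.16 ≈ 953.3 g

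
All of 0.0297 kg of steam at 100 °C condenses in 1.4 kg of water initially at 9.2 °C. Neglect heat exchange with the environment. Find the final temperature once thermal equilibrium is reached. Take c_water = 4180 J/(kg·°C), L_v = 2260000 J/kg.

Setting the total heat transfer to zero:
latent heat released on condensation: 0.0297×2260000 = 67122; condensed water 100 °C→T: 124.15(T − 100); water warms: 1.4×4180×(T − 9.2) = 5852(T − 9.2)
5976.1 T = 67122 + 12415 + 53838 = 133375
T ≈ 22.32 °C — below 100 °C, confirming all the steam condensed.

T_f ≈ 22.3 °C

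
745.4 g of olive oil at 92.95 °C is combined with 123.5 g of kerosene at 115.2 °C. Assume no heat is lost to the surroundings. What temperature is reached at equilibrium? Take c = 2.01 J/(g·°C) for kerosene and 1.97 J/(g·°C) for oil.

Setting the total heat transfer to zero:
123.5×2.01×(T − 115.2) + 745.4×1.97×(T − 92.95) = 0
248.23(T − 115.2) + 1468.4(T − 92.95) = 0
1716.7 T = 165088
T = 165088/1716.7 ≈ 96.17 °C

T_f ≈ 96.2 °C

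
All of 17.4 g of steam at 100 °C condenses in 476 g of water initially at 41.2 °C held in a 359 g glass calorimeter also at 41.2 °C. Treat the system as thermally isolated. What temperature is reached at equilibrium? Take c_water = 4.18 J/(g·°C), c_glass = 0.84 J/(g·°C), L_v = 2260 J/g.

T_f ≈ 59.6 °C

Taking heat into each body as positive, Σ m c ΔT = 0:
latent heat released on condensation: 17.4×2260 = 39324
  condensed water 100 °C→T: 72.73(T − 100)
  original water: 1989.7(T − 41.2)
  glass cup: 359×0.84×(T − 41.2) = 301.56(T − 41.2)
2364 T = 39324 + 7273.2 + 94399 = 140996
T ≈ 59.64 °C, under the boiling point, so the assumption holds.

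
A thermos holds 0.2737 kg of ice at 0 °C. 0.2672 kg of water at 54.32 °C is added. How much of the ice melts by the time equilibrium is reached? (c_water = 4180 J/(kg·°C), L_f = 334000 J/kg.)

m_melted ≈ 0.182 kg

Water can give up m c ΔT = 0.2672·4180·54.32 = 60670 J before reaching 0 °C.
Fully melting the ice requires m_ice L_f = 0.2737·334000 = 91416 J.
That's not enough to melt it all — equilibrium is at 0 °C with ice remaining.
Mass melted = 60670/334000 ≈ 0.1816 kg.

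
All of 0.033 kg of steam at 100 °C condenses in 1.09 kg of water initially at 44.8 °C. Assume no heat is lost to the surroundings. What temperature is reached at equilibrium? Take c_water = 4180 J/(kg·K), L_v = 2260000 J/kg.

Let T be the final temperature. ΣQ_i = 0:
condense steam: −0.033·2260000 = −74580
  condensed water 100 °C→T: 137.94(T − 100)
  water warms: 1.09·4180·(T − 44.8) = 4556.2(T − 44.8)
4694.1 T = 74580 + 13794 + 204118 = 292492
T ≈ 62.31 °C — below 100 °C, confirming all the steam condensed.

T_f ≈ 62.3 °C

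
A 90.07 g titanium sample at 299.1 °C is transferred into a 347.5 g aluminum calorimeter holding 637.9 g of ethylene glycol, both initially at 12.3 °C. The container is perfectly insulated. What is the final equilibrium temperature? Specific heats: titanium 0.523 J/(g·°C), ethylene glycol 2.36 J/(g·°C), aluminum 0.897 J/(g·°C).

Heat gained plus heat lost sum to zero:
90.07*0.523*(T − 299.1) + 637.9*2.36*(T − 12.3) + 347.5*0.897*(T − 12.3) = 0
47.11(T − 299.1) + 1505.4(T − 12.3) + 311.71(T − 12.3) = 0
(47.11 + 1505.4 + 311.71) T = 47.11*299.1 + 1505.4*12.3 + 311.71*12.3
T ≈ 19.55 °C

T_f ≈ 19.5 °C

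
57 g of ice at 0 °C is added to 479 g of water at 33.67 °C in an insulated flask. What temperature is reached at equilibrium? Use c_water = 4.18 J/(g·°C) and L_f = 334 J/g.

T_f ≈ 21.6 °C

Taking heat into each body as positive, Σ m c ΔT = 0:
latent heat to melt: 57×334 = 19038; warm the meltwater: 238.26 T; water cools: 479×4.18×(T − 33.67) = 2002.2(T − 33.67)
2240.5 T = 67415 − 19038 = 48377
T ≈ 21.59 °C (positive, so assuming full melt was valid).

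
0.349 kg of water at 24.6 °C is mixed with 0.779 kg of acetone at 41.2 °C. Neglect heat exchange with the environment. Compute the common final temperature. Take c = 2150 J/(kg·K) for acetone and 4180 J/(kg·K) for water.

T_f ≈ 33.5 °C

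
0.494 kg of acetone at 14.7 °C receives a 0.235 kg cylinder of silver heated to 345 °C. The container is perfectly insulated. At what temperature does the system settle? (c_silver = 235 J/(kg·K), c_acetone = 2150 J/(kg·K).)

Set heat shed by the hot body equal to heat absorbed by the cold body:
0.235*235*(345 − T) = 0.494*2150*(T − 14.7)
55.22(345 − T) = 1062.1(T − 14.7)
1117.3 T = 34665  ⇒  T ≈ 31.03 °C

T_f ≈ 31.0 °C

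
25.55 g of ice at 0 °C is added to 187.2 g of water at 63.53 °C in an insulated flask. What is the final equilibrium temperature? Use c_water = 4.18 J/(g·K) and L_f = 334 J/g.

Sum of m c ΔT and latent-heat terms is zero:
fusion: m_ice L_f = 25.55×334 = 8533.7; warm the meltwater: 106.8 T; water: 782.5(T − 63.53)
889.29 T = 49712 − 8533.7 = 41178
T ≈ 46.30 °C (positive, so assuming full melt was valid).

T_f ≈ 46.3 °C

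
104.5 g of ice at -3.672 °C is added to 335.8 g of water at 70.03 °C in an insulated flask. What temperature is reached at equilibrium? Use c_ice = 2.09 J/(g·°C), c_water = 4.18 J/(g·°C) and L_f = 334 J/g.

T_f ≈ 34.0 °C

Taking heat into each body as positive, Σ m c ΔT = 0:
warm ice to 0 °C: 104.5·2.09·(0 − (-3.672)) = 801.98
  melt ice: 104.5·334 = 34903
  meltwater 0→T: 104.5·4.18·T = 436.81 T
  water cools: 335.8·4.18·(T − 70.03) = 1403.6(T − 70.03)
1840.5 T = 98297 − 35705 = 62592
T ≈ 34.01 °C — above 0 °C, consistent with complete melting.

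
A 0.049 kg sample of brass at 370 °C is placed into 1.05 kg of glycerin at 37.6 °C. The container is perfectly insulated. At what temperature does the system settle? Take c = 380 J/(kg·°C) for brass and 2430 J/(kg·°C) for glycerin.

T_f ≈ 40.0 °C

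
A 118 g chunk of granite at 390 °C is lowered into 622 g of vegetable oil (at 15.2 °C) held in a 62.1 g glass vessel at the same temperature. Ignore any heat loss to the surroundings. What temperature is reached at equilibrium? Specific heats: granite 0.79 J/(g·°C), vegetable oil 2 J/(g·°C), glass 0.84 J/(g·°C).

T_f ≈ 40.3 °C

Taking heat into each body as positive, Σ m c ΔT = 0:
118×0.79×(T − 390) + 622×2×(T − 15.2) + 62.1×0.84×(T − 15.2) = 0
93.22(T − 390) + 1244(T − 15.2) + 52.16(T − 15.2) = 0
(93.22 + 1244 + 52.16) T = 93.22×390 + 1244×15.2 + 52.16×15.2
T = 56057 / 1389.4 = 40.3 °C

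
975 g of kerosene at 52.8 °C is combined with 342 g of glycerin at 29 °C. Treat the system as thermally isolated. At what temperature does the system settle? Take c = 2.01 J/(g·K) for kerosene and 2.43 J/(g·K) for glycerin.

T_f ≈ 45.7 °C

Heat gained plus heat lost sum to zero:
975·2.01·(T − 52.8) + 342·2.43·(T − 29) = 0
2790.8 T = 127576
T = 127576 / 2790.8 = 45.7 °C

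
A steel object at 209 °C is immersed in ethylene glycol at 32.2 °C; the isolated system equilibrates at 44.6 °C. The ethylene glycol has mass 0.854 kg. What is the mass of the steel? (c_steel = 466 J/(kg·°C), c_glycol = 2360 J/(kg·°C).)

Heat lost by the steel = heat gained by the glycol:
m·466·(209 − 44.6) = 0.854·2360·(44.6 − 32.2)
76610 m = 24991  ⇒  m ≈ 0.3262 kg

m ≈ 0.326 kg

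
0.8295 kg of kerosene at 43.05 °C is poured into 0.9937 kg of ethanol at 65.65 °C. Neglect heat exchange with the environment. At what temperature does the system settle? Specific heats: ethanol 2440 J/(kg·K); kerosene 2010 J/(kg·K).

T_f ≈ 56.4 °C

Taking heat into each body as positive, Σ m c ΔT = 0:
0.9937×2440×(T − 65.65) + 0.8295×2010×(T − 43.05) = 0
2424.6(T − 65.65) + 1667.3(T − 43.05) = 0
4091.9 T = 230954
T = 230954 / 4091.9 = 56.4 °C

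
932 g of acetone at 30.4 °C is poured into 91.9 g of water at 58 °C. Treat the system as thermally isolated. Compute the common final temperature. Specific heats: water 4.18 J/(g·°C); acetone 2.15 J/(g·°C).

|Q_water| = |Q_acetone|:
91.9×4.18×(58 − T) = 932×2.15×(T − 30.4)
384.14(58 − T) = 2003.8(T − 30.4)
2387.9 T = 83196  ⇒  T ≈ 34.84 °C

T_f ≈ 34.8 °C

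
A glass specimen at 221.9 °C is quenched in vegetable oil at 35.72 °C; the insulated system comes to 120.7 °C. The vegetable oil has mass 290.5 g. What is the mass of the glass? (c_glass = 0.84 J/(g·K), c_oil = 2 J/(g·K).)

|Q_glass| = |Q_oil|:
m·0.84·(221.9 − 120.7) = 290.5·2·(120.7 − 35.72)
85.01 m = 49373  ⇒  m ≈ 580.8 g

m ≈ 581 g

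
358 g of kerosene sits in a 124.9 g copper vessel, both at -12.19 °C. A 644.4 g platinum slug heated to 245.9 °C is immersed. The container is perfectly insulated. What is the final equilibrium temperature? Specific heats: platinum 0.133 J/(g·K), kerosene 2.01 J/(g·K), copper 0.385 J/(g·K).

T_f ≈ 13.7 °C

With ΣQ=0 the equilibrium temperature is the m·c-weighted mean:
T_f = (85.71·245.9 + 719.58·(-12.19) + 48.09·(-12.19)) / (85.71 + 719.58 + 48.09)
    = 11717 / 853.37 ≈ 13.73 °C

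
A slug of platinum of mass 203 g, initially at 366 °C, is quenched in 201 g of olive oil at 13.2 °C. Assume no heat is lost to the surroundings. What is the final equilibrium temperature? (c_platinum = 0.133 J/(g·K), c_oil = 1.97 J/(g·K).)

T_f ≈ 35.7 °C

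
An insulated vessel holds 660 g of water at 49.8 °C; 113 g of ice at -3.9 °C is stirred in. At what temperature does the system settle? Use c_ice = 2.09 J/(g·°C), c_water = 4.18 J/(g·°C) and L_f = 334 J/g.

Taking heat into each body as positive, Σ m c ΔT = 0:
warm ice to 0 °C: 113×2.09×(0 − (-3.9)) = 921.06; latent heat to melt: 113×334 = 37742; meltwater 0→T: 113×4.18×T = 472.34 T; water cools: 660×4.18×(T − 49.8) = 2758.8(T − 49.8)
3231.1 T = 137388 − 38663 = 98725
T ≈ 30.55 °C. Since T > 0 °C, the all-ice-melts assumption holds.

T_f ≈ 30.6 °C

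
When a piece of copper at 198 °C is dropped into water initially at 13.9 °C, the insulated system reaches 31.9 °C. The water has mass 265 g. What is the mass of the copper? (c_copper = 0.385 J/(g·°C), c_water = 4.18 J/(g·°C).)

m ≈ 312 g

Energy conservation, ΣQ = 0:
m·0.385·(31.9 − 198) + 265·4.18·(31.9 − 13.9) = 0
-63.95 m = -19939
m = -19939/-63.95 ≈ 311.8 g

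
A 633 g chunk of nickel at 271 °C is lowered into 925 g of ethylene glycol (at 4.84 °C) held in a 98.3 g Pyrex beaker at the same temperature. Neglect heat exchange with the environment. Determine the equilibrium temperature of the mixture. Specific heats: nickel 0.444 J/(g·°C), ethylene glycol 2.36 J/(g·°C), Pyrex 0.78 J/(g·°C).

T_f ≈ 34.3 °C

Setting the total heat transfer to zero:
633·0.444·(T − 271) + 925·2.36·(T − 4.84) + 98.3·0.78·(T − 4.84) = 0
281.05(T − 271) + 2183(T − 4.84) + 76.67(T − 4.84) = 0
(281.05 + 2183 + 76.67) T = 281.05·271 + 2183·4.84 + 76.67·4.84
T = 87102 / 2540.7 = 34.3 °C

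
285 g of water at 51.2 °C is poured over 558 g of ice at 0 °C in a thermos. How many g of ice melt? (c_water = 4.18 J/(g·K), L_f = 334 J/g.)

m_melted ≈ 183 g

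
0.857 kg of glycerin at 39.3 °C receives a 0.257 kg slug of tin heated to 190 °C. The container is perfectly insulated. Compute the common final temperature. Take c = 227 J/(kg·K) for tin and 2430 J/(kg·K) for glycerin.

Heat gained plus heat lost sum to zero:
0.257×227×(T − 190) + 0.857×2430×(T − 39.3) = 0
58.34(T − 190) + 2082.5(T − 39.3) = 0
2140.8 T = 92927
T = 92927 / 2140.8 = 43.4 °C

T_f ≈ 43.4 °C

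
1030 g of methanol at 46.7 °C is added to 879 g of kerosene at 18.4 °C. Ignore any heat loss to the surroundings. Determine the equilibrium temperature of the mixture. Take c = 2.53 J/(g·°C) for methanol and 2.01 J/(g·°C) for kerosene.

T_f ≈ 35.3 °C

Setting the total heat transfer to zero:
1030·2.53·(T − 46.7) + 879·2.01·(T − 18.4) = 0
2605.9(T − 46.7) + 1766.8(T − 18.4) = 0
4372.7 T = 154204
T = 154204 / 4372.7 = 35.3 °C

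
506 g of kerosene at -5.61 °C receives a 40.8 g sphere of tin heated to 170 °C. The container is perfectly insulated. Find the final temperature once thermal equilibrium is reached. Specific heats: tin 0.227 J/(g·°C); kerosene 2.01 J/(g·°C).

T_f ≈ -4.0 °C

T_f = Σ m_i c_i T_i / Σ m_i c_i:
T_f = (9.262×170 + 1017.1×(-5.61)) / (9.262 + 1017.1)
    = -4131.2 / 1026.3 ≈ -4.03 °C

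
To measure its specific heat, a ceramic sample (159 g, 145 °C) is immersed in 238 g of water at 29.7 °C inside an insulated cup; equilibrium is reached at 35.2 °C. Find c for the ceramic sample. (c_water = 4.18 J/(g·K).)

Taking heat into each body as positive, Σ m c ΔT = 0:
159·c·(35.2 − 145) + 238·4.18·(35.2 − 29.7) = 0
-17458 c = -5471.6
c = -5471.6/-17458 ≈ 0.3134 J/(g·K)

c ≈ 0.313 J/(g·K)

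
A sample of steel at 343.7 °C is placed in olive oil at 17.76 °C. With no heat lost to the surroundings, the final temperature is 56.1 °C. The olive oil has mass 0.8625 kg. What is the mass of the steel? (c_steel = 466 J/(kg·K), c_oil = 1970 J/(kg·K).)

|Q_steel| = |Q_oil|:
m×466×(343.7 − 56.1) = 0.8625×1970×(56.1 − 17.76)
134022 m = 65144  ⇒  m ≈ 0.4861 kg

m ≈ 0.486 kg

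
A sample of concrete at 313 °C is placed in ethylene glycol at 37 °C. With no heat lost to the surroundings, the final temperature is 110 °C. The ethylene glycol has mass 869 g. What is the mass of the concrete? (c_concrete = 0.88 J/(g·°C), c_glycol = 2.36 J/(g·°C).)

|Q_concrete| = |Q_glycol|:
m·0.88·(313 − 110) = 869·2.36·(110 − 37)
178.64 m = 149711  ⇒  m ≈ 838.1 g

m ≈ 838 g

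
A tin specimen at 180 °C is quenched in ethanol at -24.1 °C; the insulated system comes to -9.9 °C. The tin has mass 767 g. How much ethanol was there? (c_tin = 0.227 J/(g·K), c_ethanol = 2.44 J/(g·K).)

|Q_tin| = |Q_ethanol|:
767×0.227×(180 − -9.9) = m×2.44×(-9.9 − (-24.1))
34.65 m = 33063  ⇒  m ≈ 954.3 g

m ≈ 954 g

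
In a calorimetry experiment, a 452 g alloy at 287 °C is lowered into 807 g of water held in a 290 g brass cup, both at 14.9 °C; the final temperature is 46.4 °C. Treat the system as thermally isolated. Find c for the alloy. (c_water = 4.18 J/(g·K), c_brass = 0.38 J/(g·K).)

c ≈ 1.01 J/(g·K)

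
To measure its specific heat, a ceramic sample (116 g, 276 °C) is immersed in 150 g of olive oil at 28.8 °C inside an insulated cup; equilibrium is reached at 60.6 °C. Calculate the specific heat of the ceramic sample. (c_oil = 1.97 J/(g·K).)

c ≈ 0.376 J/(g·K)

Energy conservation, ΣQ = 0:
116·c·(60.6 − 276) + 150·1.97·(60.6 − 28.8) = 0
-24986 c = -9396.9
c = -9396.9/-24986 ≈ 0.3761 J/(g·K)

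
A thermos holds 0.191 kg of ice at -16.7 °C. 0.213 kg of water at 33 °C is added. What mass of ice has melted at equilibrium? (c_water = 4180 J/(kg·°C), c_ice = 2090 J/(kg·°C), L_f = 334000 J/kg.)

Heat available from the water dropping to 0 °C: 0.213·4180·33 = 29381 J.
Warming the ice to 0 °C takes 0.191·2090·16.7 = 6666.5 J, leaving 22715 J for melting.
Melting all 0.191 kg of ice would need 0.191·334000 = 63794 J.
That's not enough to melt it all — equilibrium is at 0 °C with ice remaining.
Mass melted = 22715/334000 ≈ 0.06801 kg.

m_melted ≈ 0.068 kg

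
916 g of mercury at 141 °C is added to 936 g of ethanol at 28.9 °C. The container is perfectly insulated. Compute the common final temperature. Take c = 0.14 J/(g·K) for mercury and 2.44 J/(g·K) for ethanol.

Net heat exchanged in the isolated system is zero:
916·0.14·(T − 141) + 936·2.44·(T − 28.9) = 0
128.24(T − 141) + 2283.8(T − 28.9) = 0
2412.1 T = 84085
T ≈ 34.86 °C

T_f ≈ 34.9 °C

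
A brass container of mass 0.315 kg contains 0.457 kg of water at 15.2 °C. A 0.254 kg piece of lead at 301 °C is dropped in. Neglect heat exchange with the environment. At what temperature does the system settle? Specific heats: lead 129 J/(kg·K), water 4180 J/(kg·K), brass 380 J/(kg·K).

T_f ≈ 19.7 °C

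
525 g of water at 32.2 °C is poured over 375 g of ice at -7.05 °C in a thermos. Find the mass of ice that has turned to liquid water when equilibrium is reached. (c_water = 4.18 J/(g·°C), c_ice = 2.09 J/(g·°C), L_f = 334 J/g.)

m_melted ≈ 195 g

Heat available from the water dropping to 0 °C: 525×4.18×32.2 = 70663 J.
Of that, 375×2.09×7.05 = 5525.4 J goes to bring the ice to 0 °C, leaving 65137 J.
To melt every bit of ice: 375×334 = 125250 J.
Since 65137 < 125250 J, not all the ice melts; equilibrium is at 0 °C.
Mass melted = 65137/334 ≈ 195 g.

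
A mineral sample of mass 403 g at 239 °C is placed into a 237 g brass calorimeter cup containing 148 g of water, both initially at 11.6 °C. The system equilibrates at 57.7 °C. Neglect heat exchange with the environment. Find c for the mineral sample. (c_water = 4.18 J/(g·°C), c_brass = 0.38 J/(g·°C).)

c ≈ 0.447 J/(g·°C)

Setting the total heat transfer to zero:
403×c×(57.7 − 239) + 148×4.18×(57.7 − 11.6) + 237×0.38×(57.7 − 11.6) = 0
-73064 c = -32671
c = -32671/-73064 ≈ 0.4472 J/(g·°C)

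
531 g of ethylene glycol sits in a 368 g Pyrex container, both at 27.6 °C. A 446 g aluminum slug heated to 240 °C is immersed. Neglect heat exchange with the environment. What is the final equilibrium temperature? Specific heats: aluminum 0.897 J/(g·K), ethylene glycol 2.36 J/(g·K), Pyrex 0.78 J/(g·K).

Heat gained plus heat lost sum to zero:
446·0.897·(T − 240) + 531·2.36·(T − 27.6) + 368·0.78·(T − 27.6) = 0
400.06(T − 240) + 1253.2(T − 27.6) + 287.04(T − 27.6) = 0
1940.3 T = 138524
T ≈ 71.39 °C

T_f ≈ 71.4 °C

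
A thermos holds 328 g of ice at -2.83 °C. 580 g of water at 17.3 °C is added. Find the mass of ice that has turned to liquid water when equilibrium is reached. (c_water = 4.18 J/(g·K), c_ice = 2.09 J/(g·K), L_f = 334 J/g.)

Heat available from the water dropping to 0 °C: 580×4.18×17.3 = 41942 J.
Of that, 328×2.09×2.83 = 1940 J goes to bring the ice to 0 °C, leaving 40002 J.
Fully melting the ice requires m_ice L_f = 328×334 = 109552 J.
That's not enough to melt it all — equilibrium is at 0 °C with ice remaining.
m_melted×334 = 40002  ⇒  m_melted ≈ 119.8 g.

m_melted ≈ 120 g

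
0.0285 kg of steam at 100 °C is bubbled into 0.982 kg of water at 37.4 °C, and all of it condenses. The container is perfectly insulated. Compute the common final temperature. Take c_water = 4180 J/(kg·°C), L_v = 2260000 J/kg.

T_f ≈ 54.4 °C

Heat gained plus heat lost sum to zero:
latent heat released on condensation: 0.0285·2260000 = 64410; condensate cools 100→T: 0.0285·4180·(T − 100) = 119.13(T − 100); water warms: 0.982·4180·(T − 37.4) = 4104.8(T − 37.4)
4223.9 T = 64410 + 11913 + 153518 = 229841
T ≈ 54.41 °C — below 100 °C, confirming all the steam condensed.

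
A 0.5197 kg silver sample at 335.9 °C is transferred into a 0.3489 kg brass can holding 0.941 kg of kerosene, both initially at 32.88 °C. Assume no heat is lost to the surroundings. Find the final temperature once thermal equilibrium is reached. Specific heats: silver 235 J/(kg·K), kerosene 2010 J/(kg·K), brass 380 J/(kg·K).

T_f ≈ 50.1 °C

With ΣQ=0 the equilibrium temperature is the m·c-weighted mean:
T_f = (122.13*335.9 + 1891.4*32.88 + 132.58*32.88) / (122.13 + 1891.4 + 132.58)
    = 107572 / 2146.1 ≈ 50.12 °C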